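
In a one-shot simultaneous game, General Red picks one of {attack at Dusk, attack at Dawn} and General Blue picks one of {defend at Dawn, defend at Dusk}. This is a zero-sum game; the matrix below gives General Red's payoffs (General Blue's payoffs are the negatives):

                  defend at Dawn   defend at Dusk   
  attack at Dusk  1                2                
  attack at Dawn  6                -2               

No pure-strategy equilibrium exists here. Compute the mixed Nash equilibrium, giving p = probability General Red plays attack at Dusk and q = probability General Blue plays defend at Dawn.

p = 8/9, q = 4/9

General Red's mix must leave General Blue indifferent between defend at Dawn and defend at Dusk.
  General Blue's expected payoff from defend at Dawn: p·(-1) + (1−p)·(-6) = 5p - 6
  General Blue's expected payoff from defend at Dusk: p·(-2) + (1−p)·2 = -4p + 2
  5p - 6 = -4p + 2  ⇒  9p = 8  ⇒  p = 8/9.
In a mixed equilibrium General Red is indifferent between attack at Dusk and attack at Dawn; this condition fixes q.
  General Red's expected payoff from attack at Dusk: q·1 + (1−q)·2 = -q + 2
  General Red's expected payoff from attack at Dawn: q·6 + (1−q)·(-2) = 8q - 2
  -q + 2 = 8q - 2  ⇒  -9q = -4  ⇒  q = 4/9.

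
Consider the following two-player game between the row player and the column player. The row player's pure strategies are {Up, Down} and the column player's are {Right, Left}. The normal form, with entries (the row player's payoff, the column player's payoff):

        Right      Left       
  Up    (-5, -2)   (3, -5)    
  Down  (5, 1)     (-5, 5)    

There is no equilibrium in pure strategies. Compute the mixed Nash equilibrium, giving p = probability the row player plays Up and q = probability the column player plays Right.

p = 4/7, q = 4/9

In a mixed equilibrium the column player is indifferent between Right and Left; this condition fixes p.
  the column player's expected payoff from Right: p·(-2) + (1−p)·1 = -3p + 1
  the column player's expected payoff from Left: p·(-5) + (1−p)·5 = -10p + 5
  -3p + 1 = -10p + 5  ⇒  7p = 4  ⇒  p = 4/7.
Set the row player's expected payoff from Up equal to that from Down:
  the row player's payoff to Up: q·(-5) + (1−q)·3 = -8q + 3
  the row player's payoff to Down: q·5 + (1−q)·(-5) = 10q - 5
  -8q + 3 = 10q - 5  ⇒  -18q = -8  ⇒  q = 4/9.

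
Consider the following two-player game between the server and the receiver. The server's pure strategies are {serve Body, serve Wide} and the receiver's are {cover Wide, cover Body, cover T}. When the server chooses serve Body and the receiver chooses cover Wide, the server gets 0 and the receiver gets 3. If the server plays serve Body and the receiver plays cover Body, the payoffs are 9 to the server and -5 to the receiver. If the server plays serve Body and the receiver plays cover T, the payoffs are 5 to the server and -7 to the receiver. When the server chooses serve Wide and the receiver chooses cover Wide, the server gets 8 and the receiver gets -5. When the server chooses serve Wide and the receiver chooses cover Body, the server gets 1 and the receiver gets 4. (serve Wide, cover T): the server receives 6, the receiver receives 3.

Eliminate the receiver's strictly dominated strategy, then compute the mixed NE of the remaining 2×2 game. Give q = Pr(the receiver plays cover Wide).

The receiver's strategy cover T is strictly dominated by cover Body: -5 > -7 and 4 > 3. Eliminate cover T.
Set the server's expected payoff from serve Body equal to that from serve Wide:
  the server's payoff from serve Body: q·0 + (1−q)·9 = -9q + 9
  the server's payoff from serve Wide: q·8 + (1−q)·1 = 7q + 1
  -9q + 9 = 7q + 1  ⇒  -16q = -8  ⇒  q = 1/2.

q = 1/2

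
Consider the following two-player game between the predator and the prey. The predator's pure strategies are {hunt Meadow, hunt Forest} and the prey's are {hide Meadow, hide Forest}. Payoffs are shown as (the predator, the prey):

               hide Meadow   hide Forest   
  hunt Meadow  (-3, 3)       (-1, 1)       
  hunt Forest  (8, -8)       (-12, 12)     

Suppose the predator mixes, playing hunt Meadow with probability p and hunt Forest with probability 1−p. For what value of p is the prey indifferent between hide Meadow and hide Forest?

p = 10/11

The prey's indifference between hide Meadow and hide Forest determines the predator's mixing probability p:
  the prey's payoff from hide Meadow: p·3 + (1−p)·(-8) = 11p - 8
  the prey's payoff from hide Forest: p·1 + (1−p)·12 = -11p + 12
  11p - 8 = -11p + 12  ⇒  22p = 20  ⇒  p = 10/11.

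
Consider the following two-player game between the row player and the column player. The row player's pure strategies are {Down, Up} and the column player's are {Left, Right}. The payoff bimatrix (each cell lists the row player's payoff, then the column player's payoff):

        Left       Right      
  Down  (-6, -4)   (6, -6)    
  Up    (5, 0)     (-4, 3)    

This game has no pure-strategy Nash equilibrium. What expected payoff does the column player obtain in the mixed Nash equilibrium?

Set the column player's expected payoff from Left equal to that from Right:
  the column player's payoff from Left: p·(-4) + (1−p)·0 = -4p
  the column player's payoff from Right: p·(-6) + (1−p)·3 = -9p + 3
  -4p = -9p + 3  ⇒  5p = 3  ⇒  p = 3/5.
At equilibrium the column player is indifferent across columns, so the column player's payoff equals the payoff from Left: (3/5)·(-4) + (2/5)·0 = -12/5.

-12/5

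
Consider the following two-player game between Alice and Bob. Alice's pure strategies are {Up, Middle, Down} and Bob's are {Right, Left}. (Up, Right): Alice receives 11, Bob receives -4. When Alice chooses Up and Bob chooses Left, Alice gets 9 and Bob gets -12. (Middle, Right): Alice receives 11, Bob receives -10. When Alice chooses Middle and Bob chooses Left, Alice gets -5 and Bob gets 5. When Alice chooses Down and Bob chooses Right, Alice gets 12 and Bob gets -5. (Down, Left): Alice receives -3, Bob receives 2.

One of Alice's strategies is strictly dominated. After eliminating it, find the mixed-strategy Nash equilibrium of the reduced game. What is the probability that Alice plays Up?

p = 7/15

Alice's strategy Middle is strictly dominated by Down: 12 > 11 and -3 > -5. Eliminate Middle.
For Bob to be willing to mix, Bob must be indifferent between Right and Left, which pins down Alice's mix.
  Bob's payoff from Right: p·(-4) + (1−p)·(-5) = p - 5
  Bob's payoff from Left: p·(-12) + (1−p)·2 = -14p + 2
  p - 5 = -14p + 2  ⇒  15p = 7  ⇒  p = 7/15.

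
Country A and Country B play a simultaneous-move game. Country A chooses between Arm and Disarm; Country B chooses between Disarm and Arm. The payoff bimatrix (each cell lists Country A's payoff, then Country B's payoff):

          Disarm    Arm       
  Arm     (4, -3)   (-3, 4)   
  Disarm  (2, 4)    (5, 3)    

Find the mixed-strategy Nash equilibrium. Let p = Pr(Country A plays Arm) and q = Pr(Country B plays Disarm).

p = 1/8, q = 4/5

For Country B to be willing to mix, Country B must be indifferent between Disarm and Arm, which pins down Country A's mix.
  Country B's payoff from Disarm: p·(-3) + (1−p)·4 = -7p + 4
  Country B's payoff from Arm: p·4 + (1−p)·3 = p + 3
  -7p + 4 = p + 3  ⇒  -8p = -1  ⇒  p = 1/8.
For Country A to be willing to mix, Country A must be indifferent between Arm and Disarm, which pins down Country B's mix.
  Country A's payoff to Arm: q·4 + (1−q)·(-3) = 7q - 3
  Country A's payoff to Disarm: q·2 + (1−q)·5 = -3q + 5
  7q - 3 = -3q + 5  ⇒  10q = 8  ⇒  q = 4/5.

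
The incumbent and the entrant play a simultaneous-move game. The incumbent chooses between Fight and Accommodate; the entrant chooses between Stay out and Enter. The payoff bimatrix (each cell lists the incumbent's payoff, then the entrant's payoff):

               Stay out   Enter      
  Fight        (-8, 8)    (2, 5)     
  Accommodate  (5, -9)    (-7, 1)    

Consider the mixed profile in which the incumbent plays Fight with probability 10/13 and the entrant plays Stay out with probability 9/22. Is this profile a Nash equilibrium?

Check the entrant's indifference given the incumbent's mix p = 10/13:
  payoff from Stay out = 53/13; payoff from Enter = 53/13 — equal.
Check the incumbent's indifference given the entrant's mix q = 9/22:
  payoff from Fight = -23/11; payoff from Accommodate = -23/11 — equal.
Both players are indifferent, so neither can profitably deviate.

Yes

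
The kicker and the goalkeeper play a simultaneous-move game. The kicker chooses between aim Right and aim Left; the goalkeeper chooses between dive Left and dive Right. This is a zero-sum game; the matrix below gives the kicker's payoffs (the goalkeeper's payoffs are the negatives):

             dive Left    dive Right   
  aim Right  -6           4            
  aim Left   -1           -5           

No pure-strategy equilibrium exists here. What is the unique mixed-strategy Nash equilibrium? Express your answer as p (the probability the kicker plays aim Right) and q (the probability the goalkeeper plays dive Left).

p = 2/7, q = 9/14

The kicker's mix must leave the goalkeeper indifferent between dive Left and dive Right.
  the goalkeeper's payoff from dive Left: p·6 + (1−p)·1 = 5p + 1
  the goalkeeper's payoff from dive Right: p·(-4) + (1−p)·5 = -9p + 5
  5p + 1 = -9p + 5  ⇒  14p = 4  ⇒  p = 2/7.
Set the kicker's expected payoff from aim Right equal to that from aim Left:
  the kicker's payoff to aim Right: q·(-6) + (1−q)·4 = -10q + 4
  the kicker's payoff to aim Left: q·(-1) + (1−q)·(-5) = 4q - 5
  -10q + 4 = 4q - 5  ⇒  -14q = -9  ⇒  q = 9/14.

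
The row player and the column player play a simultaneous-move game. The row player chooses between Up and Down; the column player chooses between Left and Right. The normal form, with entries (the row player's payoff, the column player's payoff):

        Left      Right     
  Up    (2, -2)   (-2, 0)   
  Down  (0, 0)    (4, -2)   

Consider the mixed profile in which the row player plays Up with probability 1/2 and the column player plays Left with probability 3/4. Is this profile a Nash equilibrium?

Yes

Check the column player's indifference given the row player's mix p = 1/2:
  payoff from Left = -1; payoff from Right = -1 — equal.
Check the row player's indifference given the column player's mix q = 3/4:
  payoff from Up = 1; payoff from Down = 1 — equal.
Both players are indifferent, so neither can profitably deviate.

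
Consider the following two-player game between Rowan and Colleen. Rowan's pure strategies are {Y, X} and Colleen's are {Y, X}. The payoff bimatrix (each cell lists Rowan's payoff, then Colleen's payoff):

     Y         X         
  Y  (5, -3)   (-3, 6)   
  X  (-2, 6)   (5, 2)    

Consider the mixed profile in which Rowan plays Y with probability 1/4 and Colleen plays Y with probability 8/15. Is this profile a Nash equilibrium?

No

Given Rowan's mix p = 1/4, Colleen's payoff from Y is 15/4 but from X is 3. Colleen strictly prefers Y, so Colleen would not mix.
So the proposed profile is not a Nash equilibrium.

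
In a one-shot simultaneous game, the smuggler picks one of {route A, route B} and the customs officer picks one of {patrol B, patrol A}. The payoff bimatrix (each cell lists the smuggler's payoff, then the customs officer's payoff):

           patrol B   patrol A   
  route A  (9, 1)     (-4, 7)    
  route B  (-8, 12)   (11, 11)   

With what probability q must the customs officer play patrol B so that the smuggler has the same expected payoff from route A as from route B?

q = 15/32

Set the smuggler's expected payoff from route A equal to that from route B:
  the smuggler's payoff to route A: q·9 + (1−q)·(-4) = 13q - 4
  the smuggler's payoff to route B: q·(-8) + (1−q)·11 = -19q + 11
  13q - 4 = -19q + 11  ⇒  32q = 15  ⇒  q = 15/32.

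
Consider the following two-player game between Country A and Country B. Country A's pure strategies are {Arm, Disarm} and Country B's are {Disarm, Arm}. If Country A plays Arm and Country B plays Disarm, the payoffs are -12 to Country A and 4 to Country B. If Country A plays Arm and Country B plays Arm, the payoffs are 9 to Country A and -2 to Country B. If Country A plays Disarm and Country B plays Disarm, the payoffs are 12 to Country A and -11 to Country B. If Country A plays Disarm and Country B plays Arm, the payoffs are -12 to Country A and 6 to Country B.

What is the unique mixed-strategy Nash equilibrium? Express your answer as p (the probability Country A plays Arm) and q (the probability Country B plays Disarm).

For Country B to be willing to mix, Country B must be indifferent between Disarm and Arm, which pins down Country A's mix.
  Country B's payoff to Disarm: p·4 + (1−p)·(-11) = 15p - 11
  Country B's payoff to Arm: p·(-2) + (1−p)·6 = -8p + 6
  15p - 11 = -8p + 6  ⇒  23p = 17  ⇒  p = 17/23.
For Country A to be willing to mix, Country A must be indifferent between Arm and Disarm, which pins down Country B's mix.
  Country A's payoff from Arm: q·(-12) + (1−q)·9 = -21q + 9
  Country A's payoff from Disarm: q·12 + (1−q)·(-12) = 24q - 12
  -21q + 9 = 24q - 12  ⇒  -45q = -21  ⇒  q = 7/15.

p = 17/23, q = 7/15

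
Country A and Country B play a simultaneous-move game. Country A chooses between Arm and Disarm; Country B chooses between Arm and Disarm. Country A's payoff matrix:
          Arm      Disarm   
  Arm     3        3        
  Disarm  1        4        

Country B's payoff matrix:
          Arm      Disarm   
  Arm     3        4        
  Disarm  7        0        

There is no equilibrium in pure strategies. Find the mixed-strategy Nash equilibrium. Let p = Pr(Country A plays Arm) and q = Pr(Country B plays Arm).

p = 7/8, q = 1/3

Set Country B's expected payoff from Arm equal to that from Disarm:
  Country B's expected payoff from Arm: p·3 + (1−p)·7 = -4p + 7
  Country B's expected payoff from Disarm: p·4 + (1−p)·0 = 4p
  -4p + 7 = 4p  ⇒  -8p = -7  ⇒  p = 7/8.
Country A's indifference between Arm and Disarm determines Country B's mixing probability q:
  Country A's payoff from Arm: q·3 + (1−q)·3 = 3
  Country A's payoff from Disarm: q·1 + (1−q)·4 = -3q + 4
  3 = -3q + 4  ⇒  3q = 1  ⇒  q = 1/3.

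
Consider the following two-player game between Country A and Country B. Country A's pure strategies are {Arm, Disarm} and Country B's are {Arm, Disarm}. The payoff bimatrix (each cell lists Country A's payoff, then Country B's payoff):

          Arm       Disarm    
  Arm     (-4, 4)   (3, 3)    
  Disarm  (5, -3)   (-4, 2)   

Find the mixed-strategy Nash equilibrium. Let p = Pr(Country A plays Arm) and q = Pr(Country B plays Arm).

p = 5/6, q = 7/16

Country A's mix must leave Country B indifferent between Arm and Disarm.
  Country B's payoff to Arm: p·4 + (1−p)·(-3) = 7p - 3
  Country B's payoff to Disarm: p·3 + (1−p)·2 = p + 2
  7p - 3 = p + 2  ⇒  6p = 5  ⇒  p = 5/6.
In a mixed equilibrium Country A is indifferent between Arm and Disarm; this condition fixes q.
  Country A's expected payoff from Arm: q·(-4) + (1−q)·3 = -7q + 3
  Country A's expected payoff from Disarm: q·5 + (1−q)·(-4) = 9q - 4
  -7q + 3 = 9q - 4  ⇒  -16q = -7  ⇒  q = 7/16.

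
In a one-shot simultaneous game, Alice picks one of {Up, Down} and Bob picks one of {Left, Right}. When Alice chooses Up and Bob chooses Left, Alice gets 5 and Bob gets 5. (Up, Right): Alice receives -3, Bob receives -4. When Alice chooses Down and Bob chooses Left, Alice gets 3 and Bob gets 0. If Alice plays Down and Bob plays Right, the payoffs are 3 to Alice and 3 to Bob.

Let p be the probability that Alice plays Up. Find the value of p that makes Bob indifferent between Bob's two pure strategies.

p = 1/4

For Bob to be willing to mix, Bob must be indifferent between Left and Right, which pins down Alice's mix.
  Bob's payoff from Left: p·5 + (1−p)·0 = 5p
  Bob's payoff from Right: p·(-4) + (1−p)·3 = -7p + 3
  5p = -7p + 3  ⇒  12p = 3  ⇒  p = 1/4.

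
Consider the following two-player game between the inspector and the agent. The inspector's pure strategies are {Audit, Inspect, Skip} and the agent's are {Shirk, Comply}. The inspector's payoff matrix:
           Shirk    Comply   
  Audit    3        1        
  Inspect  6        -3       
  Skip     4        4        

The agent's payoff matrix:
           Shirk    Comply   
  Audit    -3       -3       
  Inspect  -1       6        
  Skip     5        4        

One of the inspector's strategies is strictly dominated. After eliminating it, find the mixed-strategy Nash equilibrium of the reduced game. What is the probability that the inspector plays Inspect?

The inspector's strategy Audit is strictly dominated by Skip: 4 > 3 and 4 > 1. Eliminate Audit.
Set the agent's expected payoff from Shirk equal to that from Comply:
  the agent's payoff from Shirk: p·(-1) + (1−p)·5 = -6p + 5
  the agent's payoff from Comply: p·6 + (1−p)·4 = 2p + 4
  -6p + 5 = 2p + 4  ⇒  -8p = -1  ⇒  p = 1/8.

p = 1/8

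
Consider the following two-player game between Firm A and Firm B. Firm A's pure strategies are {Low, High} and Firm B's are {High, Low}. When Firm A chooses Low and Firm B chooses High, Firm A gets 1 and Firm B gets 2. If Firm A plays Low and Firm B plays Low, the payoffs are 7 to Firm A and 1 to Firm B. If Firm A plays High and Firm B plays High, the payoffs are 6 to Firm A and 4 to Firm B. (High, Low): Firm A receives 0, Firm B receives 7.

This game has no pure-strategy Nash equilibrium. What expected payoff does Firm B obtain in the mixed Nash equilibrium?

5/2

Firm B's indifference between High and Low determines Firm A's mixing probability p:
  Firm B's expected payoff from High: p·2 + (1−p)·4 = -2p + 4
  Firm B's expected payoff from Low: p·1 + (1−p)·7 = -6p + 7
  -2p + 4 = -6p + 7  ⇒  4p = 3  ⇒  p = 3/4.
At equilibrium Firm B is indifferent across columns, so Firm B's payoff equals the payoff from High: (3/4)·2 + (1/4)·4 = 5/2.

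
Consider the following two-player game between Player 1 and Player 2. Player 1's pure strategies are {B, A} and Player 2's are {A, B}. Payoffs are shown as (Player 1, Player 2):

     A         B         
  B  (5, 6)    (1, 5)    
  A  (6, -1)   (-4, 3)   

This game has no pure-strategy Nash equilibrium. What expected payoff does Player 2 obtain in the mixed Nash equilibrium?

Set Player 2's expected payoff from A equal to that from B:
  Player 2's payoff from A: p·6 + (1−p)·(-1) = 7p - 1
  Player 2's payoff from B: p·5 + (1−p)·3 = 2p + 3
  7p - 1 = 2p + 3  ⇒  5p = 4  ⇒  p = 4/5.
At equilibrium Player 2 is indifferent across columns, so Player 2's payoff equals the payoff from A: (4/5)·6 + (1/5)·(-1) = 23/5.

23/5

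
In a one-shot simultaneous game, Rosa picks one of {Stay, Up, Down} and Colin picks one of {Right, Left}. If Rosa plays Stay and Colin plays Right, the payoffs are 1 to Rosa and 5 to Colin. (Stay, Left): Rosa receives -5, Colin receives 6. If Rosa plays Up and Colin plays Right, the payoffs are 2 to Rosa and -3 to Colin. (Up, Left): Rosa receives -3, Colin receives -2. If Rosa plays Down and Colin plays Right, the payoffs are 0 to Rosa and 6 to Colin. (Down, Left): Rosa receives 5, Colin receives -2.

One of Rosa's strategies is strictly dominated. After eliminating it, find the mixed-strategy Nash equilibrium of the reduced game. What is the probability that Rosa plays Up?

p = 8/9

Rosa's strategy Stay is strictly dominated by Up: 2 > 1 and -3 > -5. Eliminate Stay.
In a mixed equilibrium Colin is indifferent between Right and Left; this condition fixes p.
  Colin's expected payoff from Right: p·(-3) + (1−p)·6 = -9p + 6
  Colin's expected payoff from Left: p·(-2) + (1−p)·(-2) = -2
  -9p + 6 = -2  ⇒  -9p = -8  ⇒  p = 8/9.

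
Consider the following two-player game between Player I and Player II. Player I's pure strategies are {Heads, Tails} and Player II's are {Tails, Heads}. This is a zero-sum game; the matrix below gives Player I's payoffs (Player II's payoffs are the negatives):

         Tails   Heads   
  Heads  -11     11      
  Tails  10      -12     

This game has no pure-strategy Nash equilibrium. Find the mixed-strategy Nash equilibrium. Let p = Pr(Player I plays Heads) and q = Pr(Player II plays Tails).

p = 1/2, q = 23/44

For Player II to be willing to mix, Player II must be indifferent between Tails and Heads, which pins down Player I's mix.
  Player II's payoff from Tails: p·11 + (1−p)·(-10) = 21p - 10
  Player II's payoff from Heads: p·(-11) + (1−p)·12 = -23p + 12
  21p - 10 = -23p + 12  ⇒  44p = 22  ⇒  p = 1/2.
Player I's indifference between Heads and Tails determines Player II's mixing probability q:
  Player I's expected payoff from Heads: q·(-11) + (1−q)·11 = -22q + 11
  Player I's expected payoff from Tails: q·10 + (1−q)·(-12) = 22q - 12
  -22q + 11 = 22q - 12  ⇒  -44q = -23  ⇒  q = 23/44.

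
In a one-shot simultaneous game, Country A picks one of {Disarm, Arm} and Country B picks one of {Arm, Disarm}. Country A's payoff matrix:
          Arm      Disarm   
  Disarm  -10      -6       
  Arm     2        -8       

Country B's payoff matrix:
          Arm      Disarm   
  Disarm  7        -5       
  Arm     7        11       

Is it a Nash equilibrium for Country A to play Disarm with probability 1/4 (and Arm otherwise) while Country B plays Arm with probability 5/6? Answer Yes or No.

No

Given Country B's mix q = 5/6, Country A's payoff from Disarm is -28/3 but from Arm is 1/3. Country A strictly prefers Arm, so Country A would not mix.
So the proposed profile is not a Nash equilibrium.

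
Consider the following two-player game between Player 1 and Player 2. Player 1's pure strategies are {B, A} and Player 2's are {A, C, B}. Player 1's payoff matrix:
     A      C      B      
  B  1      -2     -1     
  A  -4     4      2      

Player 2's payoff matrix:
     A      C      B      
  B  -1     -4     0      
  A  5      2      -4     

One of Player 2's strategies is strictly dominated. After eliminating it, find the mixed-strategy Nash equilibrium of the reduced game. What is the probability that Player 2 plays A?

q = 3/8

Player 2's strategy C is strictly dominated by A: -1 > -4 and 5 > 2. Eliminate C.
In a mixed equilibrium Player 1 is indifferent between B and A; this condition fixes q.
  Player 1's payoff from B: q·1 + (1−q)·(-1) = 2q - 1
  Player 1's payoff from A: q·(-4) + (1−q)·2 = -6q + 2
  2q - 1 = -6q + 2  ⇒  8q = 3  ⇒  q = 3/8.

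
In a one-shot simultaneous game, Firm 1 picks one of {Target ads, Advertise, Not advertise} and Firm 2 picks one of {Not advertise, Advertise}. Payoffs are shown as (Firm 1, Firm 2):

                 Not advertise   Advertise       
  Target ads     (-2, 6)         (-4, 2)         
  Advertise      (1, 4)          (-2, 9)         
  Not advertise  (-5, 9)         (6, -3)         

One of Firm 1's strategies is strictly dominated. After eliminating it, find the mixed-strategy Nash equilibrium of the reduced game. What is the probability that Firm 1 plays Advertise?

p = 12/17

Firm 1's strategy Target ads is strictly dominated by Advertise: 1 > -2 and -2 > -4. Eliminate Target ads.
For Firm 2 to be willing to mix, Firm 2 must be indifferent between Not advertise and Advertise, which pins down Firm 1's mix.
  Firm 2's payoff to Not advertise: p·4 + (1−p)·9 = -5p + 9
  Firm 2's payoff to Advertise: p·9 + (1−p)·(-3) = 12p - 3
  -5p + 9 = 12p - 3  ⇒  -17p = -12  ⇒  p = 12/17.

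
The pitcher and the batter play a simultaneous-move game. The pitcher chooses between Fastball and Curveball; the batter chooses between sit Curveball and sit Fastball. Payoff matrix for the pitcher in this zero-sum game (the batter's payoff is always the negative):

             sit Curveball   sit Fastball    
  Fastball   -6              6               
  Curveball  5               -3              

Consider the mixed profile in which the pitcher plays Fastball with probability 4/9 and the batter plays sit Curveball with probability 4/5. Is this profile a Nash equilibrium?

No

Given the pitcher's mix p = 4/9, the batter's payoff from sit Curveball is -1/9 but from sit Fastball is -1. The batter strictly prefers sit Curveball, so the batter would not mix.
So the proposed profile is not a Nash equilibrium.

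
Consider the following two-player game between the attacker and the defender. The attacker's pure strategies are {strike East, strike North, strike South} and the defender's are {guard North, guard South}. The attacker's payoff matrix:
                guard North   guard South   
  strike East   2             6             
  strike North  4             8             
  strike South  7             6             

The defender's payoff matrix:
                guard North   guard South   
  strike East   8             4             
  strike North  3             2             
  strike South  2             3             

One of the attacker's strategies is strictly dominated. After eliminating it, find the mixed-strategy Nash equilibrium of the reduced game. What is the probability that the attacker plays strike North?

p = 1/2

The attacker's strategy strike East is strictly dominated by strike North: 4 > 2 and 8 > 6. Eliminate strike East.
The defender's indifference between guard North and guard South determines the attacker's mixing probability p:
  the defender's payoff to guard North: p·3 + (1−p)·2 = p + 2
  the defender's payoff to guard South: p·2 + (1−p)·3 = -p + 3
  p + 2 = -p + 3  ⇒  2p = 1  ⇒  p = 1/2.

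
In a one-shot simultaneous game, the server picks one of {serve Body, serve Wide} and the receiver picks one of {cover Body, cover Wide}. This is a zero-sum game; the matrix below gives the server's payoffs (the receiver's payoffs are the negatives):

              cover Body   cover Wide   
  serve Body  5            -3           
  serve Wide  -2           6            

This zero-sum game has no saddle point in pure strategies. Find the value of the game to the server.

v = 3/2

The server's indifference between serve Body and serve Wide determines the receiver's mixing probability q:
  the server's expected payoff from serve Body: q·5 + (1−q)·(-3) = 8q - 3
  the server's expected payoff from serve Wide: q·(-2) + (1−q)·6 = -8q + 6
  8q - 3 = -8q + 6  ⇒  16q = 9  ⇒  q = 9/16.
The value is the server's expected payoff against this mix (using serve Body): (9/16)·5 + (7/16)·(-3) = 3/2.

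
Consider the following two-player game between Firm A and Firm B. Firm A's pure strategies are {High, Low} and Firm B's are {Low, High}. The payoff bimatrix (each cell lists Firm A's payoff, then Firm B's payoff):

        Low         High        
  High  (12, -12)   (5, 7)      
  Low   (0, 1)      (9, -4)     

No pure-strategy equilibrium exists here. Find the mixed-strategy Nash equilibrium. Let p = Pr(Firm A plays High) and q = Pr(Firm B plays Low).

For Firm B to be willing to mix, Firm B must be indifferent between Low and High, which pins down Firm A's mix.
  Firm B's payoff from Low: p·(-12) + (1−p)·1 = -13p + 1
  Firm B's payoff from High: p·7 + (1−p)·(-4) = 11p - 4
  -13p + 1 = 11p - 4  ⇒  -24p = -5  ⇒  p = 5/24.
For Firm A to be willing to mix, Firm A must be indifferent between High and Low, which pins down Firm B's mix.
  Firm A's payoff from High: q·12 + (1−q)·5 = 7q + 5
  Firm A's payoff from Low: q·0 + (1−q)·9 = -9q + 9
  7q + 5 = -9q + 9  ⇒  16q = 4  ⇒  q = 1/4.

p = 5/24, q = 1/4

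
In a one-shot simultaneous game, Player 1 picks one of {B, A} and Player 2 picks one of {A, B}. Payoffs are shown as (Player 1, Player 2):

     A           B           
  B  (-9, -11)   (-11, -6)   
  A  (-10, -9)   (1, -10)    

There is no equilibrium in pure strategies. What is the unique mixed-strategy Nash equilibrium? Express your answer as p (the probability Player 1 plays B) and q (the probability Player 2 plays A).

p = 1/6, q = 12/13

Player 1's mix must leave Player 2 indifferent between A and B.
  Player 2's payoff to A: p·(-11) + (1−p)·(-9) = -2p - 9
  Player 2's payoff to B: p·(-6) + (1−p)·(-10) = 4p - 10
  -2p - 9 = 4p - 10  ⇒  -6p = -1  ⇒  p = 1/6.
Player 2's mix must leave Player 1 indifferent between B and A.
  Player 1's payoff to B: q·(-9) + (1−q)·(-11) = 2q - 11
  Player 1's payoff to A: q·(-10) + (1−q)·1 = -11q + 1
  2q - 11 = -11q + 1  ⇒  13q = 12  ⇒  q = 12/13.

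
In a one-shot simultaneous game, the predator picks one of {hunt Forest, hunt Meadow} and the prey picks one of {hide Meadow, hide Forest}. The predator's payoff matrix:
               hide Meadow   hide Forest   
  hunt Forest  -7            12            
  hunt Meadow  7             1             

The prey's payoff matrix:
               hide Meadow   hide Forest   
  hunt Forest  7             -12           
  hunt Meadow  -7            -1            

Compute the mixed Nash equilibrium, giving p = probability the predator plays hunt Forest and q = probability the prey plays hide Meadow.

In a mixed equilibrium the prey is indifferent between hide Meadow and hide Forest; this condition fixes p.
  the prey's payoff to hide Meadow: p·7 + (1−p)·(-7) = 14p - 7
  the prey's payoff to hide Forest: p·(-12) + (1−p)·(-1) = -11p - 1
  14p - 7 = -11p - 1  ⇒  25p = 6  ⇒  p = 6/25.
In a mixed equilibrium the predator is indifferent between hunt Forest and hunt Meadow; this condition fixes q.
  the predator's payoff to hunt Forest: q·(-7) + (1−q)·12 = -19q + 12
  the predator's payoff to hunt Meadow: q·7 + (1−q)·1 = 6q + 1
  -19q + 12 = 6q + 1  ⇒  -25q = -11  ⇒  q = 11/25.

p = 6/25, q = 11/25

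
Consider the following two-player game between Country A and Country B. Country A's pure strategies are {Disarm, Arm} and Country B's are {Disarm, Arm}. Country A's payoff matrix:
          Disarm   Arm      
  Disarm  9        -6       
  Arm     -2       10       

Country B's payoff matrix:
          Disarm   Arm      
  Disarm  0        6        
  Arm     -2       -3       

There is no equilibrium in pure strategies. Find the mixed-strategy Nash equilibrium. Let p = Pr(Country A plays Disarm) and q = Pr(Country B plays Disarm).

p = 1/7, q = 16/27

In a mixed equilibrium Country B is indifferent between Disarm and Arm; this condition fixes p.
  Country B's payoff to Disarm: p·0 + (1−p)·(-2) = 2p - 2
  Country B's payoff to Arm: p·6 + (1−p)·(-3) = 9p - 3
  2p - 2 = 9p - 3  ⇒  -7p = -1  ⇒  p = 1/7.
For Country A to be willing to mix, Country A must be indifferent between Disarm and Arm, which pins down Country B's mix.
  Country A's payoff from Disarm: q·9 + (1−q)·(-6) = 15q - 6
  Country A's payoff from Arm: q·(-2) + (1−q)·10 = -12q + 10
  15q - 6 = -12q + 10  ⇒  27q = 16  ⇒  q = 16/27.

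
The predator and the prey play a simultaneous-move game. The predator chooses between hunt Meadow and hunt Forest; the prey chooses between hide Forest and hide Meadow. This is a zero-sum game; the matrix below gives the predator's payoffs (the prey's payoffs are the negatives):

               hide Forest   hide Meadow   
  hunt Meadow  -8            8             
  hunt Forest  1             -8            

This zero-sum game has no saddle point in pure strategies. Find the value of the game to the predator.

v = -56/25

The predator's indifference between hunt Meadow and hunt Forest determines the prey's mixing probability q:
  the predator's payoff from hunt Meadow: q·(-8) + (1−q)·8 = -16q + 8
  the predator's payoff from hunt Forest: q·1 + (1−q)·(-8) = 9q - 8
  -16q + 8 = 9q - 8  ⇒  -25q = -16  ⇒  q = 16/25.
The value is the predator's expected payoff against this mix (using hunt Meadow): (16/25)·(-8) + (9/25)·8 = -56/25.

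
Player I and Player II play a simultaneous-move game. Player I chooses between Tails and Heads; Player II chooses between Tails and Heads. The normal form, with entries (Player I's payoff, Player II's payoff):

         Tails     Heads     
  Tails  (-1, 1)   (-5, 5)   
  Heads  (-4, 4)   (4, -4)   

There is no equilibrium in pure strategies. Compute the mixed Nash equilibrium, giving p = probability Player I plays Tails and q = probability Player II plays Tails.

Player I's mix must leave Player II indifferent between Tails and Heads.
  Player II's payoff from Tails: p·1 + (1−p)·4 = -3p + 4
  Player II's payoff from Heads: p·5 + (1−p)·(-4) = 9p - 4
  -3p + 4 = 9p - 4  ⇒  -12p = -8  ⇒  p = 2/3.
In a mixed equilibrium Player I is indifferent between Tails and Heads; this condition fixes q.
  Player I's payoff to Tails: q·(-1) + (1−q)·(-5) = 4q - 5
  Player I's payoff to Heads: q·(-4) + (1−q)·4 = -8q + 4
  4q - 5 = -8q + 4  ⇒  12q = 9  ⇒  q = 3/4.

p = 2/3, q = 3/4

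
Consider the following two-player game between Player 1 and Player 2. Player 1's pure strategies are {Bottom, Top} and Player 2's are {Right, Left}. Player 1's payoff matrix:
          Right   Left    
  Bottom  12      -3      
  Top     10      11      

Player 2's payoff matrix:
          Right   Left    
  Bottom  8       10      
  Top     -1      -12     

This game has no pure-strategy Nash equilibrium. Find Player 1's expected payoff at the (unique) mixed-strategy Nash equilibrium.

81/8

Set Player 1's expected payoff from Bottom equal to that from Top:
  Player 1's expected payoff from Bottom: q·12 + (1−q)·(-3) = 15q - 3
  Player 1's expected payoff from Top: q·10 + (1−q)·11 = -q + 11
  15q - 3 = -q + 11  ⇒  16q = 14  ⇒  q = 7/8.
At equilibrium Player 1 is indifferent across rows, so Player 1's payoff equals the payoff from Bottom: (7/8)·12 + (1/8)·(-3) = 81/8.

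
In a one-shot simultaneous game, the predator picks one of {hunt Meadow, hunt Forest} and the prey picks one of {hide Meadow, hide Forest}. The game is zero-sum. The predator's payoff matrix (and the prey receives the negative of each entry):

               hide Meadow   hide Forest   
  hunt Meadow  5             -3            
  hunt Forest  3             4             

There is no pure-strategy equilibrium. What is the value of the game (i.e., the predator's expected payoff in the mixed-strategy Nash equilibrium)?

Set the predator's expected payoff from hunt Meadow equal to that from hunt Forest:
  the predator's expected payoff from hunt Meadow: q·5 + (1−q)·(-3) = 8q - 3
  the predator's expected payoff from hunt Forest: q·3 + (1−q)·4 = -q + 4
  8q - 3 = -q + 4  ⇒  9q = 7  ⇒  q = 7/9.
The value is the predator's expected payoff against this mix (using hunt Meadow): (7/9)·5 + (2/9)·(-3) = 29/9.

v = 29/9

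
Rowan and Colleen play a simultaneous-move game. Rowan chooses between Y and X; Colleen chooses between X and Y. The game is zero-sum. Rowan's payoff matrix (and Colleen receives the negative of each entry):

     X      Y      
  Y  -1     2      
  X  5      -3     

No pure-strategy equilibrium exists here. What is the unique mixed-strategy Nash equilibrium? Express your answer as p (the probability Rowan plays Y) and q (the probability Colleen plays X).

p = 8/11, q = 5/11

In a mixed equilibrium Colleen is indifferent between X and Y; this condition fixes p.
  Colleen's payoff to X: p·1 + (1−p)·(-5) = 6p - 5
  Colleen's payoff to Y: p·(-2) + (1−p)·3 = -5p + 3
  6p - 5 = -5p + 3  ⇒  11p = 8  ⇒  p = 8/11.
Set Rowan's expected payoff from Y equal to that from X:
  Rowan's expected payoff from Y: q·(-1) + (1−q)·2 = -3q + 2
  Rowan's expected payoff from X: q·5 + (1−q)·(-3) = 8q - 3
  -3q + 2 = 8q - 3  ⇒  -11q = -5  ⇒  q = 5/11.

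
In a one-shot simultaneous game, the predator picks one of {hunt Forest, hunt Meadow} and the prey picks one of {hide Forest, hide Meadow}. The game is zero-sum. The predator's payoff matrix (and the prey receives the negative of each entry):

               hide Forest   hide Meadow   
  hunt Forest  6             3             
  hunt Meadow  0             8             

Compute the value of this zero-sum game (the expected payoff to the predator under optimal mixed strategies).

v = 48/11

For the predator to be willing to mix, the predator must be indifferent between hunt Forest and hunt Meadow, which pins down the prey's mix.
  the predator's payoff to hunt Forest: q·6 + (1−q)·3 = 3q + 3
  the predator's payoff to hunt Meadow: q·0 + (1−q)·8 = -8q + 8
  3q + 3 = -8q + 8  ⇒  11q = 5  ⇒  q = 5/11.
The value is the predator's expected payoff against this mix (using hunt Forest): (5/11)·6 + (6/11)·3 = 48/11.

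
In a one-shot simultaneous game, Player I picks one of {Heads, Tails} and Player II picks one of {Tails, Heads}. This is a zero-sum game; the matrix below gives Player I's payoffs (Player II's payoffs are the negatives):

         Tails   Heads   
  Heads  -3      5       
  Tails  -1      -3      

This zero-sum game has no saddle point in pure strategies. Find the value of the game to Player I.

v = -7/5

For Player I to be willing to mix, Player I must be indifferent between Heads and Tails, which pins down Player II's mix.
  Player I's expected payoff from Heads: q·(-3) + (1−q)·5 = -8q + 5
  Player I's expected payoff from Tails: q·(-1) + (1−q)·(-3) = 2q - 3
  -8q + 5 = 2q - 3  ⇒  -10q = -8  ⇒  q = 4/5.
The value is Player I's expected payoff against this mix (using Heads): (4/5)·(-3) + (1/5)·5 = -7/5.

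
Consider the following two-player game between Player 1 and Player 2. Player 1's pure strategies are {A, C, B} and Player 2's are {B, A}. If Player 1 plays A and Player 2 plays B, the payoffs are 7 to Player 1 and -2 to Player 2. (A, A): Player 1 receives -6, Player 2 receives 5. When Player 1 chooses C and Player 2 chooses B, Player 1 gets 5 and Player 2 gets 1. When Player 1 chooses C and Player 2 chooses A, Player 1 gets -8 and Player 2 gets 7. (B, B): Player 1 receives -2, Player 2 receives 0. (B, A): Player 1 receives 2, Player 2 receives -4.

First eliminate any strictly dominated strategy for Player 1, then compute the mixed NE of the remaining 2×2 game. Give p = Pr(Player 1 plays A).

p = 4/11

Player 1's strategy C is strictly dominated by A: 7 > 5 and -6 > -8. Eliminate C.
In a mixed equilibrium Player 2 is indifferent between B and A; this condition fixes p.
  Player 2's payoff from B: p·(-2) + (1−p)·0 = -2p
  Player 2's payoff from A: p·5 + (1−p)·(-4) = 9p - 4
  -2p = 9p - 4  ⇒  -11p = -4  ⇒  p = 4/11.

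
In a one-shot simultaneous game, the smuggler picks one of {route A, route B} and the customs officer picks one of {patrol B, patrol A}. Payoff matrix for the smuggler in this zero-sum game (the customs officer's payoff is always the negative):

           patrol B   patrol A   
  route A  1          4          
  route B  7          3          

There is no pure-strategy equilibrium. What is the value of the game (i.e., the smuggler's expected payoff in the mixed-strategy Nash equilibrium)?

The smuggler's indifference between route A and route B determines the customs officer's mixing probability q:
  the smuggler's payoff to route A: q·1 + (1−q)·4 = -3q + 4
  the smuggler's payoff to route B: q·7 + (1−q)·3 = 4q + 3
  -3q + 4 = 4q + 3  ⇒  -7q = -1  ⇒  q = 1/7.
The value is the smuggler's expected payoff against this mix (using route A): (1/7)·1 + (6/7)·4 = 25/7.

v = 25/7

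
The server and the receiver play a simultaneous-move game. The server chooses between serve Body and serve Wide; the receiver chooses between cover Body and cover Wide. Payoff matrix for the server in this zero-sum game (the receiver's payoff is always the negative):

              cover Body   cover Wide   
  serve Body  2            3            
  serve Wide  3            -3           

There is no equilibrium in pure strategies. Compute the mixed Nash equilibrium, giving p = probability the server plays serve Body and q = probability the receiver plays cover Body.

The server's mix must leave the receiver indifferent between cover Body and cover Wide.
  the receiver's expected payoff from cover Body: p·(-2) + (1−p)·(-3) = p - 3
  the receiver's expected payoff from cover Wide: p·(-3) + (1−p)·3 = -6p + 3
  p - 3 = -6p + 3  ⇒  7p = 6  ⇒  p = 6/7.
For the server to be willing to mix, the server must be indifferent between serve Body and serve Wide, which pins down the receiver's mix.
  the server's payoff from serve Body: q·2 + (1−q)·3 = -q + 3
  the server's payoff from serve Wide: q·3 + (1−q)·(-3) = 6q - 3
  -q + 3 = 6q - 3  ⇒  -7q = -6  ⇒  q = 6/7.

p = 6/7, q = 6/7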